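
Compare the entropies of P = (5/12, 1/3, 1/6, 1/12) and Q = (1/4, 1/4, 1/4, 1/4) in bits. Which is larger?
Q

Computing entropies in bits:
H(P) = 1.7842
H(Q) = 2.0000

Distribution Q has higher entropy.

Intuition: The distribution closer to uniform (more spread out) has higher entropy.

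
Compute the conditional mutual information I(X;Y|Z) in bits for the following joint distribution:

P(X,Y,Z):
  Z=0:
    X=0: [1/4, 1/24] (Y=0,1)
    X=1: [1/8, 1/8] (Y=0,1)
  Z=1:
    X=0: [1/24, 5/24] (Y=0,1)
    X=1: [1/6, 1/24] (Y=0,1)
0.2025 bits

Conditional mutual information: I(X;Y|Z) = H(X|Z) + H(Y|Z) - H(X,Y|Z)

H(Z) = 0.9950
H(X,Z) = 1.9899 → H(X|Z) = 0.9949
H(Y,Z) = 1.9329 → H(Y|Z) = 0.9379
H(X,Y,Z) = 2.7254 → H(X,Y|Z) = 1.7304

I(X;Y|Z) = 0.9949 + 0.9379 - 1.7304 = 0.2025 bits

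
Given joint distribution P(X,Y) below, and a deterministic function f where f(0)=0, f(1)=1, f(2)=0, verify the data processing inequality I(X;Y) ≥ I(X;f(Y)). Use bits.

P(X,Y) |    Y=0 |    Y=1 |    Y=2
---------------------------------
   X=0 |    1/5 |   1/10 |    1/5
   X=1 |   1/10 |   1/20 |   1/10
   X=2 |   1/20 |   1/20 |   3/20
I(X;Y) = 0.0287, I(X;f(Y)) = 0.0000, inequality holds: 0.0287 ≥ 0.0000

Data Processing Inequality: For any Markov chain X → Y → Z, we have I(X;Y) ≥ I(X;Z).

Here Z = f(Y) is a deterministic function of Y, forming X → Y → Z.

Original I(X;Y) = 0.0287 bits

After applying f:
P(X,Z) where Z=f(Y):
- P(X,Z=0) = P(X,Y=0) + P(X,Y=2)
- P(X,Z=1) = P(X,Y=1)

I(X;Z) = I(X;f(Y)) = 0.0000 bits

Verification: 0.0287 ≥ 0.0000 ✓

Information cannot be created by processing; the function f can only lose information about X.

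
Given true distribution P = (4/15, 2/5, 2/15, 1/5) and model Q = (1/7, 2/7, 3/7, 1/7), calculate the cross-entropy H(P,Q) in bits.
2.1960 bits

Cross-entropy: H(P,Q) = -Σ p(x) log q(x)

Alternatively: H(P,Q) = H(P) + D_KL(P||Q)
H(P) = 1.8892 bits
D_KL(P||Q) = 0.3068 bits

H(P,Q) = 1.8892 + 0.3068 = 2.1960 bits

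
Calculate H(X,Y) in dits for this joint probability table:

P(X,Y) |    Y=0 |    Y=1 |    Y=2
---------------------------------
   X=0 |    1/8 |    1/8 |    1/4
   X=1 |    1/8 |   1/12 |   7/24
0.7352 dits

Joint entropy is H(X,Y) = -Σ_{x,y} p(x,y) log p(x,y).

Summing over all non-zero entries:
H(X,Y) = -[1/8·log_10(1/8) + 1/8·log_10(1/8) + 1/4·log_10(1/4) + 1/8·log_10(1/8) + 1/12·log_10(1/12) + 7/24·log_10(7/24)]
H(X,Y) = 0.7352 dits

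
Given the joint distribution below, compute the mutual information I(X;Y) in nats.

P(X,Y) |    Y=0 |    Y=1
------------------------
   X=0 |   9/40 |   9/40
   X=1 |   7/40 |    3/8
0.0171 nats

Mutual information: I(X;Y) = H(X) + H(Y) - H(X,Y)

Marginals:
P(X) = (9/20, 11/20), H(X) = 0.6881 nats
P(Y) = (2/5, 3/5), H(Y) = 0.6730 nats

Joint entropy: H(X,Y) = 1.3441 nats

I(X;Y) = 0.6881 + 0.6730 - 1.3441 = 0.0171 nats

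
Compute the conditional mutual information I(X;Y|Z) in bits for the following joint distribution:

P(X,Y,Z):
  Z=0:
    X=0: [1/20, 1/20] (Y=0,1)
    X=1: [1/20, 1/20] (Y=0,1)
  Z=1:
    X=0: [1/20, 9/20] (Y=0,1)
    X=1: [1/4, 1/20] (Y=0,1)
0.3340 bits

Conditional mutual information: I(X;Y|Z) = H(X|Z) + H(Y|Z) - H(X,Y|Z)

H(Z) = 0.7219
H(X,Z) = 1.6855 → H(X|Z) = 0.9635
H(Y,Z) = 1.6855 → H(Y|Z) = 0.9635
H(X,Y,Z) = 2.3150 → H(X,Y|Z) = 1.5931

I(X;Y|Z) = 0.9635 + 0.9635 - 1.5931 = 0.3340 bits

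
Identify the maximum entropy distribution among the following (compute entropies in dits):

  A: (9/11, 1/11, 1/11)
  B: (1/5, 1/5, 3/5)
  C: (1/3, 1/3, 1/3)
C

For a discrete distribution over n outcomes, entropy is maximized by the uniform distribution.

Computing entropies:
H(A) = 0.2606 dits
H(B) = 0.4127 dits
H(C) = 0.4771 dits

The uniform distribution (where all probabilities equal 1/3) achieves the maximum entropy of log_10(3) = 0.4771 dits.

Distribution C has the highest entropy.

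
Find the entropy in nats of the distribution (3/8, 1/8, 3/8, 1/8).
1.2555 nats

Shannon entropy is H(X) = -Σ p(x) log p(x).

For P = (3/8, 1/8, 3/8, 1/8):
H = -3/8 × log_e(3/8) -1/8 × log_e(1/8) -3/8 × log_e(3/8) -1/8 × log_e(1/8)
H = 1.2555 nats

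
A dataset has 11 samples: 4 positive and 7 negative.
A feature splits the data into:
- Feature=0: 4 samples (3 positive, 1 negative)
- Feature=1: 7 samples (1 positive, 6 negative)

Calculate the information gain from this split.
0.2741 bits

Information Gain = H(Y) - H(Y|Feature)

Before split:
P(positive) = 4/11 = 0.3636
H(Y) = 0.9457 bits

After split:
Feature=0: H = 0.8113 bits (weight = 4/11)
Feature=1: H = 0.5917 bits (weight = 7/11)
H(Y|Feature) = (4/11)×0.8113 + (7/11)×0.5917 = 0.6715 bits

Information Gain = 0.9457 - 0.6715 = 0.2741 bits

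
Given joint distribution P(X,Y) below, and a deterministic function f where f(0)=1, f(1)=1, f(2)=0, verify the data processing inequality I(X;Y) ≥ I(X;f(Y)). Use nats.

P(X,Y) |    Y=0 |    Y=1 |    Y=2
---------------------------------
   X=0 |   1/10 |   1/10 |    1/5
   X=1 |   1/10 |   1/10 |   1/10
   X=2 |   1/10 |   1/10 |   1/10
I(X;Y) = 0.0138, I(X;f(Y)) = 0.0138, inequality holds: 0.0138 ≥ 0.0138

Data Processing Inequality: For any Markov chain X → Y → Z, we have I(X;Y) ≥ I(X;Z).

Here Z = f(Y) is a deterministic function of Y, forming X → Y → Z.

Original I(X;Y) = 0.0138 nats

After applying f:
P(X,Z) where Z=f(Y):
- P(X,Z=0) = P(X,Y=2)
- P(X,Z=1) = P(X,Y=0) + P(X,Y=1)

I(X;Z) = I(X;f(Y)) = 0.0138 nats

Verification: 0.0138 ≥ 0.0138 ✓

Information cannot be created by processing; the function f can only lose information about X.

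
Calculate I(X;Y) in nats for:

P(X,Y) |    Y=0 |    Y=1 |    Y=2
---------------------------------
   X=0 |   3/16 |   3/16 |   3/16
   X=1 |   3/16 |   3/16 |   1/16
0.0249 nats

Mutual information: I(X;Y) = H(X) + H(Y) - H(X,Y)

Marginals:
P(X) = (9/16, 7/16), H(X) = 0.6853 nats
P(Y) = (3/8, 3/8, 1/4), H(Y) = 1.0822 nats

Joint entropy: H(X,Y) = 1.7426 nats

I(X;Y) = 0.6853 + 1.0822 - 1.7426 = 0.0249 nats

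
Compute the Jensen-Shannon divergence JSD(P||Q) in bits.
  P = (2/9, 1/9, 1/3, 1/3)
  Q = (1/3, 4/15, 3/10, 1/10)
0.0803 bits

Jensen-Shannon divergence is:
JSD(P||Q) = 0.5 × D_KL(P||M) + 0.5 × D_KL(Q||M)
where M = 0.5 × (P + Q) is the mixture distribution.

M = 0.5 × (2/9, 1/9, 1/3, 1/3) + 0.5 × (1/3, 4/15, 3/10, 1/10) = (5/18, 0.188889, 0.316667, 0.216667)

D_KL(P||M) = 0.0752 bits
D_KL(Q||M) = 0.0854 bits

JSD(P||Q) = 0.5 × 0.0752 + 0.5 × 0.0854 = 0.0803 bits

Unlike KL divergence, JSD is symmetric and bounded: 0 ≤ JSD ≤ log(2).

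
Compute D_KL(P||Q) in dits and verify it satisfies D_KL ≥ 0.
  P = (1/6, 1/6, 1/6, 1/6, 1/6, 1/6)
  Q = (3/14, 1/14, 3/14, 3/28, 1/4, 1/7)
0.0387 dits

KL divergence satisfies the Gibbs inequality: D_KL(P||Q) ≥ 0 for all distributions P, Q.

D_KL(P||Q) = Σ p(x) log(p(x)/q(x))
Term by term:
  x=0: 1/6 × log_10[(1/6)/(3/14)] = -0.0182
  x=1: 1/6 × log_10[(1/6)/(1/14)] = 0.0613
  x=2: 1/6 × log_10[(1/6)/(3/14)] = -0.0182
  x=3: 1/6 × log_10[(1/6)/(3/28)] = 0.0320
  x=4: 1/6 × log_10[(1/6)/(1/4)] = -0.0293
  x=5: 1/6 × log_10[(1/6)/(1/7)] = 0.0112
D_KL(P||Q) = 0.0387 dits

D_KL(P||Q) = 0.0387 ≥ 0 ✓

This non-negativity is a fundamental property: relative entropy cannot be negative because it measures how different Q is from P.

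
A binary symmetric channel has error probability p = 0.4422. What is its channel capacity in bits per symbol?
0.0097 bits

For a binary symmetric channel (BSC) with error probability p:
Capacity C = 1 - H(p) bits per symbol

where H(p) = -p log₂(p) - (1-p) log₂(1-p) is the binary entropy function.

H(0.4422) = 0.9903 bits
C = 1 - 0.9903 = 0.0097 bits per symbol

This means we can reliably transmit up to 0.0097 bits of information per channel use.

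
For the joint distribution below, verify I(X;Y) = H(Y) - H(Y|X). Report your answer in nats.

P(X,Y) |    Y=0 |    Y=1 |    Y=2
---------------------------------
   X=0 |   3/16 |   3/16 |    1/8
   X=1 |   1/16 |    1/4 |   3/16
I(X;Y) = 0.0435 nats

Mutual information has multiple equivalent forms:
- I(X;Y) = H(X) - H(X|Y)
- I(X;Y) = H(Y) - H(Y|X)
- I(X;Y) = H(X) + H(Y) - H(X,Y)

Computing all quantities:
H(X) = 0.6931, H(Y) = 1.0717, H(X,Y) = 1.7214
H(X|Y) = 0.6497, H(Y|X) = 1.0283

Verification:
H(X) - H(X|Y) = 0.6931 - 0.6497 = 0.0435
H(Y) - H(Y|X) = 1.0717 - 1.0283 = 0.0435
H(X) + H(Y) - H(X,Y) = 0.6931 + 1.0717 - 1.7214 = 0.0435

All forms give I(X;Y) = 0.0435 nats. ✓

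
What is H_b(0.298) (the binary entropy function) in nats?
0.6092 nats

The binary entropy function is:
H(p) = -p log(p) - (1-p) log(1-p)

H(0.298) = -0.298 × log_e(0.298) - 0.702 × log_e(0.702)
H(0.298) = 0.6092 nats

Note: Binary entropy is maximized at p=0.5 (H=1 bit) and minimized at p=0 or p=1 (H=0).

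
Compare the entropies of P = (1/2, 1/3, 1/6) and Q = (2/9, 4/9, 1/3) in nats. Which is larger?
Q

Computing entropies in nats:
H(P) = 1.0114
H(Q) = 1.0609

Distribution Q has higher entropy.

Intuition: The distribution closer to uniform (more spread out) has higher entropy.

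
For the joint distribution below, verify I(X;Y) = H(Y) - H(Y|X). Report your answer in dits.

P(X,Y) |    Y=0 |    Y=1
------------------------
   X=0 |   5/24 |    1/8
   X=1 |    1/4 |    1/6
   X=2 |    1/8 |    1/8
I(X;Y) = 0.0022 dits

Mutual information has multiple equivalent forms:
- I(X;Y) = H(X) - H(X|Y)
- I(X;Y) = H(Y) - H(Y|X)
- I(X;Y) = H(X) + H(Y) - H(X,Y)

Computing all quantities:
H(X) = 0.4680, H(Y) = 0.2950, H(X,Y) = 0.7608
H(X|Y) = 0.4658, H(Y|X) = 0.2928

Verification:
H(X) - H(X|Y) = 0.4680 - 0.4658 = 0.0022
H(Y) - H(Y|X) = 0.2950 - 0.2928 = 0.0022
H(X) + H(Y) - H(X,Y) = 0.4680 + 0.2950 - 0.7608 = 0.0022

All forms give I(X;Y) = 0.0022 dits. ✓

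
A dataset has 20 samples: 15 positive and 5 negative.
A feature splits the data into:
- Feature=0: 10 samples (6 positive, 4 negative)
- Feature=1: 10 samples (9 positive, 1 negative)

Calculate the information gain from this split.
0.0913 bits

Information Gain = H(Y) - H(Y|Feature)

Before split:
P(positive) = 15/20 = 0.7500
H(Y) = 0.8113 bits

After split:
Feature=0: H = 0.9710 bits (weight = 10/20)
Feature=1: H = 0.4690 bits (weight = 10/20)
H(Y|Feature) = (10/20)×0.9710 + (10/20)×0.4690 = 0.7200 bits

Information Gain = 0.8113 - 0.7200 = 0.0913 bits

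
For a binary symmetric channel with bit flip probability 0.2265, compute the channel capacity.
0.2281 bits

For a binary symmetric channel (BSC) with error probability p:
Capacity C = 1 - H(p) bits per symbol

where H(p) = -p log₂(p) - (1-p) log₂(1-p) is the binary entropy function.

H(0.2265) = 0.7719 bits
C = 1 - 0.7719 = 0.2281 bits per symbol

This means we can reliably transmit up to 0.2281 bits of information per channel use.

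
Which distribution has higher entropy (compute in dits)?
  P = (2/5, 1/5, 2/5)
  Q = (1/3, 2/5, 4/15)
Q

Computing entropies in dits:
H(P) = 0.4581
H(Q) = 0.4713

Distribution Q has higher entropy.

Intuition: The distribution closer to uniform (more spread out) has higher entropy.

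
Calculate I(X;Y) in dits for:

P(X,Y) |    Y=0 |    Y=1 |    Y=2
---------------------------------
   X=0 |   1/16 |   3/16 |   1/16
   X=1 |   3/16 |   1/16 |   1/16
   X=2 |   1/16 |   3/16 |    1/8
0.0428 dits

Mutual information: I(X;Y) = H(X) + H(Y) - H(X,Y)

Marginals:
P(X) = (5/16, 5/16, 3/8), H(X) = 0.4755 dits
P(Y) = (5/16, 7/16, 1/4), H(Y) = 0.4654 dits

Joint entropy: H(X,Y) = 0.8981 dits

I(X;Y) = 0.4755 + 0.4654 - 0.8981 = 0.0428 dits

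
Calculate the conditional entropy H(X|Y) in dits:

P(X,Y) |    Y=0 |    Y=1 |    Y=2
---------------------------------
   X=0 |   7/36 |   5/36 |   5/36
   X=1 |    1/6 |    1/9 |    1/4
0.2929 dits

Using the chain rule: H(X|Y) = H(X,Y) - H(Y)

First, compute H(X,Y) = 0.7627 dits

Marginal P(Y) = (13/36, 1/4, 7/18)
H(Y) = 0.4698 dits

H(X|Y) = H(X,Y) - H(Y) = 0.7627 - 0.4698 = 0.2929 dits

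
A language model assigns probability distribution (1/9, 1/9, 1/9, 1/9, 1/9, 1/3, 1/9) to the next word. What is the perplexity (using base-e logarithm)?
6.2403

Perplexity is e^H (or exp(H) for natural log).

First, H = -Σ p log p = 1.8310 nats
Perplexity = e^1.8310 = 6.2403

Interpretation: The model's uncertainty is equivalent to choosing uniformly among 6.2 options.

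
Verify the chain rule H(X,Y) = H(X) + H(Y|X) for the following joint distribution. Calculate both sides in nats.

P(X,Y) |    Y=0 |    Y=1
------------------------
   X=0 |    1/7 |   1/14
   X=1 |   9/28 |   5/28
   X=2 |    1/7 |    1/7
H(X,Y) = 1.6949, H(X) = 1.0346, H(Y|X) = 0.6603 (all in nats)

Chain rule: H(X,Y) = H(X) + H(Y|X)

Left side — joint entropy directly:
H(X,Y) = -Σ p(x,y) log p(x,y) = 1.6949 nats

Right side — compute H(Y|X) from the conditional distributions:
P(X) = (3/14, 1/2, 2/7), so H(X) = 1.0346 nats
H(Y|X) = Σ_x P(X=x) · H(Y|X=x):
  P(Y|X=0) = (2/3, 1/3), H(Y|X=0) = 0.6365, weight P(X=0) = 3/14
  P(Y|X=1) = (9/14, 5/14), H(Y|X=1) = 0.6518, weight P(X=1) = 1/2
  P(Y|X=2) = (1/2, 1/2), H(Y|X=2) = 0.6931, weight P(X=2) = 2/7
H(Y|X) = 0.6603 nats

H(X) + H(Y|X) = 1.0346 + 0.6603 = 1.6949 nats

Both sides equal 1.6949 nats. ✓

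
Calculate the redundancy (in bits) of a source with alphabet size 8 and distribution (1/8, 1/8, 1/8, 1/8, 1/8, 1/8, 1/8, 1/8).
0.0000 bits

Redundancy measures how far a source is from maximum entropy:
R = H_max - H(X)

Maximum entropy for 8 symbols: H_max = log_2(8) = 3.0000 bits
Actual entropy: H(X) = 3.0000 bits
Redundancy: R = 3.0000 - 3.0000 = 0.0000 bits

This redundancy represents potential for compression: the source could be compressed by 0.0000 bits per symbol.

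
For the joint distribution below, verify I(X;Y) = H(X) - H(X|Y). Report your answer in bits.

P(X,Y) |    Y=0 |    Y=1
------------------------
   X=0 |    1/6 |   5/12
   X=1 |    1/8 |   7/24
I(X;Y) = 0.0002 bits

Mutual information has multiple equivalent forms:
- I(X;Y) = H(X) - H(X|Y)
- I(X;Y) = H(Y) - H(Y|X)
- I(X;Y) = H(X) + H(Y) - H(X,Y)

Computing all quantities:
H(X) = 0.9799, H(Y) = 0.8709, H(X,Y) = 1.8506
H(X|Y) = 0.9797, H(Y|X) = 0.8707

Verification:
H(X) - H(X|Y) = 0.9799 - 0.9797 = 0.0002
H(Y) - H(Y|X) = 0.8709 - 0.8707 = 0.0002
H(X) + H(Y) - H(X,Y) = 0.9799 + 0.8709 - 1.8506 = 0.0002

All forms give I(X;Y) = 0.0002 bits. ✓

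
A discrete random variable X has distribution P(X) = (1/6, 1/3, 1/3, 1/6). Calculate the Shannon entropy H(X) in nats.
1.3297 nats

Shannon entropy is H(X) = -Σ p(x) log p(x).

For P = (1/6, 1/3, 1/3, 1/6):
H = -1/6 × log_e(1/6) -1/3 × log_e(1/3) -1/3 × log_e(1/3) -1/6 × log_e(1/6)
H = 1.3297 nats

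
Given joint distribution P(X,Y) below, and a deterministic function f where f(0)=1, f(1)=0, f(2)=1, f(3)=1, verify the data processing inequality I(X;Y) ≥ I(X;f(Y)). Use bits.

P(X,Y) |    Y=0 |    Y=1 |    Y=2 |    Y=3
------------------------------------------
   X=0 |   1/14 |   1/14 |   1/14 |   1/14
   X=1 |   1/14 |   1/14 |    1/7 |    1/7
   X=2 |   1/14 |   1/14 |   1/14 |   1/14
I(X;Y) = 0.0202, I(X;f(Y)) = 0.0074, inequality holds: 0.0202 ≥ 0.0074

Data Processing Inequality: For any Markov chain X → Y → Z, we have I(X;Y) ≥ I(X;Z).

Here Z = f(Y) is a deterministic function of Y, forming X → Y → Z.

Original I(X;Y) = 0.0202 bits

After applying f:
P(X,Z) where Z=f(Y):
- P(X,Z=0) = P(X,Y=1)
- P(X,Z=1) = P(X,Y=0) + P(X,Y=2) + P(X,Y=3)

I(X;Z) = I(X;f(Y)) = 0.0074 bits

Verification: 0.0202 ≥ 0.0074 ✓

Information cannot be created by processing; the function f can only lose information about X.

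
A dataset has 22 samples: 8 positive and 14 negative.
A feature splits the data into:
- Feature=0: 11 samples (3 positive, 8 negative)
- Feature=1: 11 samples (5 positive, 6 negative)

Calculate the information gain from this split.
0.0260 bits

Information Gain = H(Y) - H(Y|Feature)

Before split:
P(positive) = 8/22 = 0.3636
H(Y) = 0.9457 bits

After split:
Feature=0: H = 0.8454 bits (weight = 11/22)
Feature=1: H = 0.9940 bits (weight = 11/22)
H(Y|Feature) = (11/22)×0.8454 + (11/22)×0.9940 = 0.9197 bits

Information Gain = 0.9457 - 0.9197 = 0.0260 bits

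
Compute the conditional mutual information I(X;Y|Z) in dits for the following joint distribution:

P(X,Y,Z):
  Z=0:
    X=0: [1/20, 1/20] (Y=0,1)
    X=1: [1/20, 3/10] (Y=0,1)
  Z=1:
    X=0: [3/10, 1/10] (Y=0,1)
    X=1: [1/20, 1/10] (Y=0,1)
0.0285 dits

Conditional mutual information: I(X;Y|Z) = H(X|Z) + H(Y|Z) - H(X,Y|Z)

H(Z) = 0.2989
H(X,Z) = 0.5423 → H(X|Z) = 0.2435
H(Y,Z) = 0.5589 → H(Y|Z) = 0.2601
H(X,Y,Z) = 0.7739 → H(X,Y|Z) = 0.4751

I(X;Y|Z) = 0.2435 + 0.2601 - 0.4751 = 0.0285 dits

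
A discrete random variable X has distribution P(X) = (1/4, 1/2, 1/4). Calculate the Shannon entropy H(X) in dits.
0.4515 dits

Shannon entropy is H(X) = -Σ p(x) log p(x).

For P = (1/4, 1/2, 1/4):
H = -1/4 × log_10(1/4) -1/2 × log_10(1/2) -1/4 × log_10(1/4)
H = 0.4515 dits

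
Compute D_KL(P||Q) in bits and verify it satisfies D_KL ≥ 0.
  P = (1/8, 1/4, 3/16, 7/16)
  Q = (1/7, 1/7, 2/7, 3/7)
0.0768 bits

KL divergence satisfies the Gibbs inequality: D_KL(P||Q) ≥ 0 for all distributions P, Q.

D_KL(P||Q) = Σ p(x) log(p(x)/q(x))
Term by term:
  x=0: 1/8 × log_2[(1/8)/(1/7)] = -0.0241
  x=1: 1/4 × log_2[(1/4)/(1/7)] = 0.2018
  x=2: 3/16 × log_2[(3/16)/(2/7)] = -0.1139
  x=3: 7/16 × log_2[(7/16)/(3/7)] = 0.0130
D_KL(P||Q) = 0.0768 bits

D_KL(P||Q) = 0.0768 ≥ 0 ✓

This non-negativity is a fundamental property: relative entropy cannot be negative because it measures how different Q is from P.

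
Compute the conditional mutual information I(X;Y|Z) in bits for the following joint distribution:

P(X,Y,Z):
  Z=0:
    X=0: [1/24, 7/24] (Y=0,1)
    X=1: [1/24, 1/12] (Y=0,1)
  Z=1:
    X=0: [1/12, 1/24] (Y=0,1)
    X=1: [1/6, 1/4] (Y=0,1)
0.0375 bits

Conditional mutual information: I(X;Y|Z) = H(X|Z) + H(Y|Z) - H(X,Y|Z)

H(Z) = 0.9950
H(X,Z) = 1.8046 → H(X|Z) = 0.8096
H(Y,Z) = 1.8479 → H(Y|Z) = 0.8529
H(X,Y,Z) = 2.6199 → H(X,Y|Z) = 1.6249

I(X;Y|Z) = 0.8096 + 0.8529 - 1.6249 = 0.0375 bits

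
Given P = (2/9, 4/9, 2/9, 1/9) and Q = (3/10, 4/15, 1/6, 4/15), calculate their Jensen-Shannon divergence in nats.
0.0326 nats

Jensen-Shannon divergence is:
JSD(P||Q) = 0.5 × D_KL(P||M) + 0.5 × D_KL(Q||M)
where M = 0.5 × (P + Q) is the mixture distribution.

M = 0.5 × (2/9, 4/9, 2/9, 1/9) + 0.5 × (3/10, 4/15, 1/6, 4/15) = (0.261111, 0.355556, 7/36, 0.188889)

D_KL(P||M) = 0.0341 nats
D_KL(Q||M) = 0.0312 nats

JSD(P||Q) = 0.5 × 0.0341 + 0.5 × 0.0312 = 0.0326 nats

Unlike KL divergence, JSD is symmetric and bounded: 0 ≤ JSD ≤ log(2).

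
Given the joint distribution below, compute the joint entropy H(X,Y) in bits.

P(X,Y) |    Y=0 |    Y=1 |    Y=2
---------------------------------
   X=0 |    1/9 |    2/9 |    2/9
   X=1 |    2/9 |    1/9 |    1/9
2.5033 bits

Joint entropy is H(X,Y) = -Σ_{x,y} p(x,y) log p(x,y).

Summing over all non-zero entries:
H(X,Y) = -[1/9·log_2(1/9) + 2/9·log_2(2/9) + 2/9·log_2(2/9) + 2/9·log_2(2/9) + 1/9·log_2(1/9) + 1/9·log_2(1/9)]
H(X,Y) = 2.5033 bits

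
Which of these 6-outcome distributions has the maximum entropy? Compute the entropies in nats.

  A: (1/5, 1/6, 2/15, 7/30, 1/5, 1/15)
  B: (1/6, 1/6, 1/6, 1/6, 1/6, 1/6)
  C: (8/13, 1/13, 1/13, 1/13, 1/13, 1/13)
B

For a discrete distribution over n outcomes, entropy is maximized by the uniform distribution.

Computing entropies:
H(A) = 1.7312 nats
H(B) = 1.7918 nats
H(C) = 1.2853 nats

The uniform distribution (where all probabilities equal 1/6) achieves the maximum entropy of log_e(6) = 1.7918 nats.

Distribution B has the highest entropy.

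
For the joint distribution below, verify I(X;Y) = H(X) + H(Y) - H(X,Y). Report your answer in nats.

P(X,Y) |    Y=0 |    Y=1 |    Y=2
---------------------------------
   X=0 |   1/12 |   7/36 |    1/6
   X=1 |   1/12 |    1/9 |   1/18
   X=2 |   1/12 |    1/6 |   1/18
I(X;Y) = 0.0238 nats

Mutual information has multiple equivalent forms:
- I(X;Y) = H(X) - H(X|Y)
- I(X;Y) = H(Y) - H(Y|X)
- I(X;Y) = H(X) + H(Y) - H(X,Y)

Computing all quantities:
H(X) = 1.0693, H(Y) = 1.0567, H(X,Y) = 2.1022
H(X|Y) = 1.0455, H(Y|X) = 1.0329

Verification:
H(X) - H(X|Y) = 1.0693 - 1.0455 = 0.0238
H(Y) - H(Y|X) = 1.0567 - 1.0329 = 0.0238
H(X) + H(Y) - H(X,Y) = 1.0693 + 1.0567 - 2.1022 = 0.0238

All forms give I(X;Y) = 0.0238 nats. ✓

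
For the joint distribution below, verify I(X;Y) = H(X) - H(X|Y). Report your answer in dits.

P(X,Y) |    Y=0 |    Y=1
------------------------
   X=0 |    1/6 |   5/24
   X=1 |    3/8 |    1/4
I(X;Y) = 0.0050 dits

Mutual information has multiple equivalent forms:
- I(X;Y) = H(X) - H(X|Y)
- I(X;Y) = H(Y) - H(Y|X)
- I(X;Y) = H(X) + H(Y) - H(X,Y)

Computing all quantities:
H(X) = 0.2873, H(Y) = 0.2995, H(X,Y) = 0.5819
H(X|Y) = 0.2824, H(Y|X) = 0.2946

Verification:
H(X) - H(X|Y) = 0.2873 - 0.2824 = 0.0050
H(Y) - H(Y|X) = 0.2995 - 0.2946 = 0.0050
H(X) + H(Y) - H(X,Y) = 0.2873 + 0.2995 - 0.5819 = 0.0050

All forms give I(X;Y) = 0.0050 dits. ✓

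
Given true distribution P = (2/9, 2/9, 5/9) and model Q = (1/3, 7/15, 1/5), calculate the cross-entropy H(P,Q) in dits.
0.5679 dits

Cross-entropy: H(P,Q) = -Σ p(x) log q(x)

Alternatively: H(P,Q) = H(P) + D_KL(P||Q)
H(P) = 0.4321 dits
D_KL(P||Q) = 0.1358 dits

H(P,Q) = 0.4321 + 0.1358 = 0.5679 dits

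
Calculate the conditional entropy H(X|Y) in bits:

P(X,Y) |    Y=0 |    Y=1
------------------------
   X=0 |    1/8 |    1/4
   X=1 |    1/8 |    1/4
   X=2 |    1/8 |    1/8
1.5456 bits

Using the chain rule: H(X|Y) = H(X,Y) - H(Y)

First, compute H(X,Y) = 2.5000 bits

Marginal P(Y) = (3/8, 5/8)
H(Y) = 0.9544 bits

H(X|Y) = H(X,Y) - H(Y) = 2.5000 - 0.9544 = 1.5456 bits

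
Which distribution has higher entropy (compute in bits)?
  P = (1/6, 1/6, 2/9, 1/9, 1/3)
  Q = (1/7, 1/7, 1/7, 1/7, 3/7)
P

Computing entropies in bits:
H(P) = 2.2244
H(Q) = 2.1281

Distribution P has higher entropy.

Intuition: The distribution closer to uniform (more spread out) has higher entropy.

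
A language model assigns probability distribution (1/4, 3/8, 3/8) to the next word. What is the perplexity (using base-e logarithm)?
2.9512

Perplexity is e^H (or exp(H) for natural log).

First, H = -Σ p log p = 1.0822 nats
Perplexity = e^1.0822 = 2.9512

Interpretation: The model's uncertainty is equivalent to choosing uniformly among 3.0 options.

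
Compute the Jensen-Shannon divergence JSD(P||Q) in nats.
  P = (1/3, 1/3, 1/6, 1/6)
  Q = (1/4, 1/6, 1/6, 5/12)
0.0448 nats

Jensen-Shannon divergence is:
JSD(P||Q) = 0.5 × D_KL(P||M) + 0.5 × D_KL(Q||M)
where M = 0.5 × (P + Q) is the mixture distribution.

M = 0.5 × (1/3, 1/3, 1/6, 1/6) + 0.5 × (1/4, 1/6, 1/6, 5/12) = (7/24, 1/4, 1/6, 7/24)

D_KL(P||M) = 0.0471 nats
D_KL(Q||M) = 0.0425 nats

JSD(P||Q) = 0.5 × 0.0471 + 0.5 × 0.0425 = 0.0448 nats

Unlike KL divergence, JSD is symmetric and bounded: 0 ≤ JSD ≤ log(2).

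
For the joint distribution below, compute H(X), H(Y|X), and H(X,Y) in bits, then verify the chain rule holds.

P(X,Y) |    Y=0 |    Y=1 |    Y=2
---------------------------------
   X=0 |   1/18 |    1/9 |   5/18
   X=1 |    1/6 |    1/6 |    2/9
H(X,Y) = 2.4411, H(X) = 0.9911, H(Y|X) = 1.4500 (all in bits)

Chain rule: H(X,Y) = H(X) + H(Y|X)

Left side — joint entropy directly:
H(X,Y) = -Σ p(x,y) log p(x,y) = 2.4411 bits

Right side — compute H(Y|X) from the conditional distributions:
P(X) = (4/9, 5/9), so H(X) = 0.9911 bits
H(Y|X) = Σ_x P(X=x) · H(Y|X=x):
  P(Y|X=0) = (1/8, 1/4, 5/8), H(Y|X=0) = 1.2988, weight P(X=0) = 4/9
  P(Y|X=1) = (3/10, 3/10, 2/5), H(Y|X=1) = 1.5710, weight P(X=1) = 5/9
H(Y|X) = 1.4500 bits

H(X) + H(Y|X) = 0.9911 + 1.4500 = 2.4411 bits

Both sides equal 2.4411 bits. ✓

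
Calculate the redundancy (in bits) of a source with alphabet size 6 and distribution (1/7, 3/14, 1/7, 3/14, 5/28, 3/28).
0.0413 bits

Redundancy measures how far a source is from maximum entropy:
R = H_max - H(X)

Maximum entropy for 6 symbols: H_max = log_2(6) = 2.5850 bits
Actual entropy: H(X) = 2.5436 bits
Redundancy: R = 2.5850 - 2.5436 = 0.0413 bits

This redundancy represents potential for compression: the source could be compressed by 0.0413 bits per symbol.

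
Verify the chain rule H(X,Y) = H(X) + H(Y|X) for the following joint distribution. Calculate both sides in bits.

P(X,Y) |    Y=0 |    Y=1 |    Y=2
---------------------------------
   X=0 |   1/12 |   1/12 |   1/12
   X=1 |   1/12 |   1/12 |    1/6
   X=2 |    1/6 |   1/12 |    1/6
H(X,Y) = 3.0850, H(X) = 1.5546, H(Y|X) = 1.5304 (all in bits)

Chain rule: H(X,Y) = H(X) + H(Y|X)

Left side — joint entropy directly:
H(X,Y) = -Σ p(x,y) log p(x,y) = 3.0850 bits

Right side — compute H(Y|X) from the conditional distributions:
P(X) = (1/4, 1/3, 5/12), so H(X) = 1.5546 bits
H(Y|X) = Σ_x P(X=x) · H(Y|X=x):
  P(Y|X=0) = (1/3, 1/3, 1/3), H(Y|X=0) = 1.5850, weight P(X=0) = 1/4
  P(Y|X=1) = (1/4, 1/4, 1/2), H(Y|X=1) = 1.5000, weight P(X=1) = 1/3
  P(Y|X=2) = (2/5, 1/5, 2/5), H(Y|X=2) = 1.5219, weight P(X=2) = 5/12
H(Y|X) = 1.5304 bits

H(X) + H(Y|X) = 1.5546 + 1.5304 = 3.0850 bits

Both sides equal 3.0850 bits. ✓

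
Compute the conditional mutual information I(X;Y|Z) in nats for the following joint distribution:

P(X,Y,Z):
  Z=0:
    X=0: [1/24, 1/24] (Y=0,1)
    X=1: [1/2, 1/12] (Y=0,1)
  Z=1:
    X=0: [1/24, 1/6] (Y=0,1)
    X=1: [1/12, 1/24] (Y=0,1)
0.0614 nats

Conditional mutual information: I(X;Y|Z) = H(X|Z) + H(Y|Z) - H(X,Y|Z)

H(Z) = 0.6365
H(X,Z) = 1.1082 → H(X|Z) = 0.4717
H(Y,Z) = 1.1788 → H(Y|Z) = 0.5422
H(X,Y,Z) = 1.5890 → H(X,Y|Z) = 0.9525

I(X;Y|Z) = 0.4717 + 0.5422 - 0.9525 = 0.0614 nats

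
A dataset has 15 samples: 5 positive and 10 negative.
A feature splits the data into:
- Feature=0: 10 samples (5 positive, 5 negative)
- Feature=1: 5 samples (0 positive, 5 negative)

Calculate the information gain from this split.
0.2516 bits

Information Gain = H(Y) - H(Y|Feature)

Before split:
P(positive) = 5/15 = 0.3333
H(Y) = 0.9183 bits

After split:
Feature=0: H = 1.0000 bits (weight = 10/15)
Feature=1: H = 0.0000 bits (weight = 5/15)
H(Y|Feature) = (10/15)×1.0000 + (5/15)×0.0000 = 0.6667 bits

Information Gain = 0.9183 - 0.6667 = 0.2516 bits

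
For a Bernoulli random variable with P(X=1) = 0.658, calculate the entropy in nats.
0.6424 nats

The binary entropy function is:
H(p) = -p log(p) - (1-p) log(1-p)

H(0.658) = -0.658 × log_e(0.658) - 0.342 × log_e(0.342)
H(0.658) = 0.6424 nats

Note: Binary entropy is maximized at p=0.5 (H=1 bit) and minimized at p=0 or p=1 (H=0).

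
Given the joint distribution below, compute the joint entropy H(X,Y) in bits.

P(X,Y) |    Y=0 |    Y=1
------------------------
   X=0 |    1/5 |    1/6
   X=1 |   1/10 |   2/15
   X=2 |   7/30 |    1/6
2.5357 bits

Joint entropy is H(X,Y) = -Σ_{x,y} p(x,y) log p(x,y).

Summing over all non-zero entries:
H(X,Y) = -[1/5·log_2(1/5) + 1/6·log_2(1/6) + 1/10·log_2(1/10) + 2/15·log_2(2/15) + 7/30·log_2(7/30) + 1/6·log_2(1/6)]
H(X,Y) = 2.5357 bits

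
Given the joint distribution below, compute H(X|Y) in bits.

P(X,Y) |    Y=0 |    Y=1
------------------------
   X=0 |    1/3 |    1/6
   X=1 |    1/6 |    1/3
0.9183 bits

Using the chain rule: H(X|Y) = H(X,Y) - H(Y)

First, compute H(X,Y) = 1.9183 bits

Marginal P(Y) = (1/2, 1/2)
H(Y) = 1.0000 bits

H(X|Y) = H(X,Y) - H(Y) = 1.9183 - 1.0000 = 0.9183 bits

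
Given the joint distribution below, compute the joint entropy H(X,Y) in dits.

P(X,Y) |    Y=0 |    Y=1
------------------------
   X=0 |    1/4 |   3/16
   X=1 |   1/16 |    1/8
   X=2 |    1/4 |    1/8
0.7384 dits

Joint entropy is H(X,Y) = -Σ_{x,y} p(x,y) log p(x,y).

Summing over all non-zero entries:
H(X,Y) = -[1/4·log_10(1/4) + 3/16·log_10(3/16) + 1/16·log_10(1/16) + 1/8·log_10(1/8) + 1/4·log_10(1/4) + 1/8·log_10(1/8)]
H(X,Y) = 0.7384 dits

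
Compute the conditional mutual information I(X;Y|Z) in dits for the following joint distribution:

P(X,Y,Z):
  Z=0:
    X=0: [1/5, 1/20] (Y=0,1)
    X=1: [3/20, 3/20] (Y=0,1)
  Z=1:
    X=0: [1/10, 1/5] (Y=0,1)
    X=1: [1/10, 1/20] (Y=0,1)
0.0218 dits

Conditional mutual information: I(X;Y|Z) = H(X|Z) + H(Y|Z) - H(X,Y|Z)

H(Z) = 0.2989
H(X,Z) = 0.5878 → H(X|Z) = 0.2890
H(Y,Z) = 0.5897 → H(Y|Z) = 0.2908
H(X,Y,Z) = 0.8569 → H(X,Y|Z) = 0.5580

I(X;Y|Z) = 0.2890 + 0.2908 - 0.5580 = 0.0218 dits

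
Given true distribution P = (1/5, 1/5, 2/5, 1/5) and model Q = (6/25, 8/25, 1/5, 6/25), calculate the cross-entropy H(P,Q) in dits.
0.6265 dits

Cross-entropy: H(P,Q) = -Σ p(x) log q(x)

Alternatively: H(P,Q) = H(P) + D_KL(P||Q)
H(P) = 0.5786 dits
D_KL(P||Q) = 0.0479 dits

H(P,Q) = 0.5786 + 0.0479 = 0.6265 dits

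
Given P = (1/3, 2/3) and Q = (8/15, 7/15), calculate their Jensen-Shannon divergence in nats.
0.0205 nats

Jensen-Shannon divergence is:
JSD(P||Q) = 0.5 × D_KL(P||M) + 0.5 × D_KL(Q||M)
where M = 0.5 × (P + Q) is the mixture distribution.

M = 0.5 × (1/3, 2/3) + 0.5 × (8/15, 7/15) = (13/30, 17/30)

D_KL(P||M) = 0.0209 nats
D_KL(Q||M) = 0.0201 nats

JSD(P||Q) = 0.5 × 0.0209 + 0.5 × 0.0201 = 0.0205 nats

Unlike KL divergence, JSD is symmetric and bounded: 0 ≤ JSD ≤ log(2).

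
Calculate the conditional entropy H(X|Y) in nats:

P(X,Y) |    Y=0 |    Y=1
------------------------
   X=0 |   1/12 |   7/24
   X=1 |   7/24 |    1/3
0.6305 nats

Using the chain rule: H(X|Y) = H(X,Y) - H(Y)

First, compute H(X,Y) = 1.2920 nats

Marginal P(Y) = (3/8, 5/8)
H(Y) = 0.6616 nats

H(X|Y) = H(X,Y) - H(Y) = 1.2920 - 0.6616 = 0.6305 nats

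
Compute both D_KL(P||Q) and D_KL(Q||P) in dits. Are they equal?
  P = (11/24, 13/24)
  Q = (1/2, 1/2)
D_KL(P||Q) = 0.0015, D_KL(Q||P) = 0.0015

KL divergence is not symmetric: D_KL(P||Q) ≠ D_KL(Q||P) in general.

D_KL(P||Q) = 0.0015 dits
D_KL(Q||P) = 0.0015 dits

In this case they happen to be equal (to 4 decimal places).

This asymmetry is why KL divergence is not a true distance metric.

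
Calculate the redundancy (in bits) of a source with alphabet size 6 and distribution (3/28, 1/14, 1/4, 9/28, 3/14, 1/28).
0.2935 bits

Redundancy measures how far a source is from maximum entropy:
R = H_max - H(X)

Maximum entropy for 6 symbols: H_max = log_2(6) = 2.5850 bits
Actual entropy: H(X) = 2.2914 bits
Redundancy: R = 2.5850 - 2.2914 = 0.2935 bits

This redundancy represents potential for compression: the source could be compressed by 0.2935 bits per symbol.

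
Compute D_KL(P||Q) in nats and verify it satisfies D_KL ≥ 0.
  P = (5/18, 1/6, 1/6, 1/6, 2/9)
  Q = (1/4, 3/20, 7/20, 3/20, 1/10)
0.1182 nats

KL divergence satisfies the Gibbs inequality: D_KL(P||Q) ≥ 0 for all distributions P, Q.

D_KL(P||Q) = Σ p(x) log(p(x)/q(x))
Term by term:
  x=0: 5/18 × log_e[(5/18)/(1/4)] = 0.0293
  x=1: 1/6 × log_e[(1/6)/(3/20)] = 0.0176
  x=2: 1/6 × log_e[(1/6)/(7/20)] = -0.1237
  x=3: 1/6 × log_e[(1/6)/(3/20)] = 0.0176
  x=4: 2/9 × log_e[(2/9)/(1/10)] = 0.1774
D_KL(P||Q) = 0.1182 nats

D_KL(P||Q) = 0.1182 ≥ 0 ✓

This non-negativity is a fundamental property: relative entropy cannot be negative because it measures how different Q is from P.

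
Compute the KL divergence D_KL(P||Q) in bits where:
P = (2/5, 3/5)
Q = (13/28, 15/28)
0.0121 bits

KL divergence: D_KL(P||Q) = Σ p(x) log(p(x)/q(x))

Computing term by term:
  x=0: 2/5 × log_2[(2/5)/(13/28)] = 2/5 × -0.2150 = -0.0860
  x=1: 3/5 × log_2[(3/5)/(15/28)] = 3/5 × 0.1635 = 0.0981

D_KL(P||Q) = 0.0121 bits

Note: KL divergence is always non-negative and equals 0 iff P = Q.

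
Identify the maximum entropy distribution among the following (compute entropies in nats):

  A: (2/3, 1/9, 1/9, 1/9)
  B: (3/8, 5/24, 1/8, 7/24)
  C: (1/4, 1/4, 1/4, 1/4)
C

For a discrete distribution over n outcomes, entropy is maximized by the uniform distribution.

Computing entropies:
H(A) = 1.0027 nats
H(B) = 1.3139 nats
H(C) = 1.3863 nats

The uniform distribution (where all probabilities equal 1/4) achieves the maximum entropy of log_e(4) = 1.3863 nats.

Distribution C has the highest entropy.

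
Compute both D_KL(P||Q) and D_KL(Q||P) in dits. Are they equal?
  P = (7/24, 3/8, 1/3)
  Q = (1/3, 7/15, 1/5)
D_KL(P||Q) = 0.0214, D_KL(Q||P) = 0.0193

KL divergence is not symmetric: D_KL(P||Q) ≠ D_KL(Q||P) in general.

D_KL(P||Q) = 0.0214 dits
D_KL(Q||P) = 0.0193 dits

No, they are not equal!

This asymmetry is why KL divergence is not a true distance metric.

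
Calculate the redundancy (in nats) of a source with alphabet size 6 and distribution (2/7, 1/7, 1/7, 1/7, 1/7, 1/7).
0.0439 nats

Redundancy measures how far a source is from maximum entropy:
R = H_max - H(X)

Maximum entropy for 6 symbols: H_max = log_e(6) = 1.7918 nats
Actual entropy: H(X) = 1.7479 nats
Redundancy: R = 1.7918 - 1.7479 = 0.0439 nats

This redundancy represents potential for compression: the source could be compressed by 0.0439 nats per symbol.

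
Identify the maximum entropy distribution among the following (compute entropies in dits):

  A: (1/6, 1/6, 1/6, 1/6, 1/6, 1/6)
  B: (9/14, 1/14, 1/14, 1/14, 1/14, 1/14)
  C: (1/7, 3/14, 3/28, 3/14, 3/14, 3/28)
A

For a discrete distribution over n outcomes, entropy is maximized by the uniform distribution.

Computing entropies:
H(A) = 0.7782 dits
H(B) = 0.5327 dits
H(C) = 0.7587 dits

The uniform distribution (where all probabilities equal 1/6) achieves the maximum entropy of log_10(6) = 0.7782 dits.

Distribution A has the highest entropy.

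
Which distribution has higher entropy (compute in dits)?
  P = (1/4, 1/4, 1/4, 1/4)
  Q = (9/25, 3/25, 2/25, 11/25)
P

Computing entropies in dits:
H(P) = 0.6021
H(Q) = 0.5149

Distribution P has higher entropy.

Intuition: The distribution closer to uniform (more spread out) has higher entropy.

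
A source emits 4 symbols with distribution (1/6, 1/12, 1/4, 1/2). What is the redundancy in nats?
0.1874 nats

Redundancy measures how far a source is from maximum entropy:
R = H_max - H(X)

Maximum entropy for 4 symbols: H_max = log_e(4) = 1.3863 nats
Actual entropy: H(X) = 1.1988 nats
Redundancy: R = 1.3863 - 1.1988 = 0.1874 nats

This redundancy represents potential for compression: the source could be compressed by 0.1874 nats per symbol.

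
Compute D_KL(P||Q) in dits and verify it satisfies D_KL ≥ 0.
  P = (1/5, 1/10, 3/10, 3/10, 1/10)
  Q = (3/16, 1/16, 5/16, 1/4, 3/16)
0.0172 dits

KL divergence satisfies the Gibbs inequality: D_KL(P||Q) ≥ 0 for all distributions P, Q.

D_KL(P||Q) = Σ p(x) log(p(x)/q(x))
Term by term:
  x=0: 1/5 × log_10[(1/5)/(3/16)] = 0.0056
  x=1: 1/10 × log_10[(1/10)/(1/16)] = 0.0204
  x=2: 3/10 × log_10[(3/10)/(5/16)] = -0.0053
  x=3: 3/10 × log_10[(3/10)/(1/4)] = 0.0238
  x=4: 1/10 × log_10[(1/10)/(3/16)] = -0.0273
D_KL(P||Q) = 0.0172 dits

D_KL(P||Q) = 0.0172 ≥ 0 ✓

This non-negativity is a fundamental property: relative entropy cannot be negative because it measures how different Q is from P.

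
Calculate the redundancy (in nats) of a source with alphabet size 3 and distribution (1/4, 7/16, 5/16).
0.0269 nats

Redundancy measures how far a source is from maximum entropy:
R = H_max - H(X)

Maximum entropy for 3 symbols: H_max = log_e(3) = 1.0986 nats
Actual entropy: H(X) = 1.0717 nats
Redundancy: R = 1.0986 - 1.0717 = 0.0269 nats

This redundancy represents potential for compression: the source could be compressed by 0.0269 nats per symbol.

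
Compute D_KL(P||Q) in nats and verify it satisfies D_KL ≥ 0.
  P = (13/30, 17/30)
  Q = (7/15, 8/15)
0.0022 nats

KL divergence satisfies the Gibbs inequality: D_KL(P||Q) ≥ 0 for all distributions P, Q.

D_KL(P||Q) = Σ p(x) log(p(x)/q(x))
Term by term:
  x=0: 13/30 × log_e[(13/30)/(7/15)] = -0.0321
  x=1: 17/30 × log_e[(17/30)/(8/15)] = 0.0344
D_KL(P||Q) = 0.0022 nats

D_KL(P||Q) = 0.0022 ≥ 0 ✓

This non-negativity is a fundamental property: relative entropy cannot be negative because it measures how different Q is from P.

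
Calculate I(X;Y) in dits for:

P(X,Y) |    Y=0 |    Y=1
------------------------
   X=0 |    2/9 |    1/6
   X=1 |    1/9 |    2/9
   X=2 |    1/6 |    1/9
0.0124 dits

Mutual information: I(X;Y) = H(X) + H(Y) - H(X,Y)

Marginals:
P(X) = (7/18, 1/3, 5/18), H(X) = 0.4731 dits
P(Y) = (1/2, 1/2), H(Y) = 0.3010 dits

Joint entropy: H(X,Y) = 0.7618 dits

I(X;Y) = 0.4731 + 0.3010 - 0.7618 = 0.0124 dits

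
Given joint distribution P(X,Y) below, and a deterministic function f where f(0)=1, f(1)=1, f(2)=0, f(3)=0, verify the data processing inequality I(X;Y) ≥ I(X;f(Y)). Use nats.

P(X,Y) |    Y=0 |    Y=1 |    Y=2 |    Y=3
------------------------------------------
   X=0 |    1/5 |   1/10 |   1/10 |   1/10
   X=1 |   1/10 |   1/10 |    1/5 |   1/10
I(X;Y) = 0.0340, I(X;f(Y)) = 0.0201, inequality holds: 0.0340 ≥ 0.0201

Data Processing Inequality: For any Markov chain X → Y → Z, we have I(X;Y) ≥ I(X;Z).

Here Z = f(Y) is a deterministic function of Y, forming X → Y → Z.

Original I(X;Y) = 0.0340 nats

After applying f:
P(X,Z) where Z=f(Y):
- P(X,Z=0) = P(X,Y=2) + P(X,Y=3)
- P(X,Z=1) = P(X,Y=0) + P(X,Y=1)

I(X;Z) = I(X;f(Y)) = 0.0201 nats

Verification: 0.0340 ≥ 0.0201 ✓

Information cannot be created by processing; the function f can only lose information about X.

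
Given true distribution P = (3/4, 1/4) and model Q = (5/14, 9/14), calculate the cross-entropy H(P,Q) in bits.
1.2734 bits

Cross-entropy: H(P,Q) = -Σ p(x) log q(x)

Alternatively: H(P,Q) = H(P) + D_KL(P||Q)
H(P) = 0.8113 bits
D_KL(P||Q) = 0.4621 bits

H(P,Q) = 0.8113 + 0.4621 = 1.2734 bits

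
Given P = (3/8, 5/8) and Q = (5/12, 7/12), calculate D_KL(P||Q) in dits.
0.0016 dits

KL divergence: D_KL(P||Q) = Σ p(x) log(p(x)/q(x))

Computing term by term:
  x=0: 3/8 × log_10[(3/8)/(5/12)] = 3/8 × -0.0458 = -0.0172
  x=1: 5/8 × log_10[(5/8)/(7/12)] = 5/8 × 0.0300 = 0.0187

D_KL(P||Q) = 0.0016 dits

Note: KL divergence is always non-negative and equals 0 iff P = Q.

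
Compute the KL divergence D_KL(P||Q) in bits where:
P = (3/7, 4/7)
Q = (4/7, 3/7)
0.0593 bits

KL divergence: D_KL(P||Q) = Σ p(x) log(p(x)/q(x))

Computing term by term:
  x=0: 3/7 × log_2[(3/7)/(4/7)] = 3/7 × -0.4150 = -0.1779
  x=1: 4/7 × log_2[(4/7)/(3/7)] = 4/7 × 0.4150 = 0.2372

D_KL(P||Q) = 0.0593 bits

Note: KL divergence is always non-negative and equals 0 iff P = Q.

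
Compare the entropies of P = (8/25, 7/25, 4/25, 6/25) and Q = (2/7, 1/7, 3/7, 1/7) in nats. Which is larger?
P

Computing entropies in nats:
H(P) = 1.3568
H(Q) = 1.2770

Distribution P has higher entropy.

Intuition: The distribution closer to uniform (more spread out) has higher entropy.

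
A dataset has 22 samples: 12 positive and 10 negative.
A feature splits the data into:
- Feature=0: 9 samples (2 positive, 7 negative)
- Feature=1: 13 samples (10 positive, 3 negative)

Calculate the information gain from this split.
0.2209 bits

Information Gain = H(Y) - H(Y|Feature)

Before split:
P(positive) = 12/22 = 0.5455
H(Y) = 0.9940 bits

After split:
Feature=0: H = 0.7642 bits (weight = 9/22)
Feature=1: H = 0.7793 bits (weight = 13/22)
H(Y|Feature) = (9/22)×0.7642 + (13/22)×0.7793 = 0.7732 bits

Information Gain = 0.9940 - 0.7732 = 0.2209 bits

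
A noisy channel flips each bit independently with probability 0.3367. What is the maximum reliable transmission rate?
0.0784 bits

For a binary symmetric channel (BSC) with error probability p:
Capacity C = 1 - H(p) bits per symbol

where H(p) = -p log₂(p) - (1-p) log₂(1-p) is the binary entropy function.

H(0.3367) = 0.9216 bits
C = 1 - 0.9216 = 0.0784 bits per symbol

This means we can reliably transmit up to 0.0784 bits of information per channel use.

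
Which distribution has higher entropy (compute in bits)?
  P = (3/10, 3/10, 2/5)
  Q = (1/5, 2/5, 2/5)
P

Computing entropies in bits:
H(P) = 1.5710
H(Q) = 1.5219

Distribution P has higher entropy.

Intuition: The distribution closer to uniform (more spread out) has higher entropy.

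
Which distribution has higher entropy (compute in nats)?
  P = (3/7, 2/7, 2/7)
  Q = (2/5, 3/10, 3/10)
Q

Computing entropies in nats:
H(P) = 1.0790
H(Q) = 1.0889

Distribution Q has higher entropy.

Intuition: The distribution closer to uniform (more spread out) has higher entropy.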